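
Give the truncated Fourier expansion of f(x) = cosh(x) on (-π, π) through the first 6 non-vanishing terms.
-cos(x)·sinh(π)/π + 2·cos(2·x)·sinh(π)/(5·π) - cos(3·x)·sinh(π)/(5·π) + 2·cos(4·x)·sinh(π)/(17·π) - cos(5·x)·sinh(π)/(13·π) + sinh(π)/π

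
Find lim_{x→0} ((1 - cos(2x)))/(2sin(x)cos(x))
Both numerator and denominator → 0 as x → 0; this is a 0/0 indeterminate form.
Expand each to leading order near x = 0: numerator ~ 2·x^2, denominator ~ 2·x.
The limit of the ratio is 0.

Final answer: 0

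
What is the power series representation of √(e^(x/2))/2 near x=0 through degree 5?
x^5/245760 + x^4/12288 + x^3/768 + x^2/64 + x/8 + 1/2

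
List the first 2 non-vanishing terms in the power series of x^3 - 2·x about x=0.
x^3 - 2·x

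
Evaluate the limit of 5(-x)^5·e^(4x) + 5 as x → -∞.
The product is a 0·∞ indeterminate form at x → -∞.
Rewrite the product as 5(-x)^5 / e^(-4x) (an ∞/∞ form) and apply L'Hôpital, or use the standard hierarchy e^(4|x|) ≫ |(-x)^5| as x → -∞.
The indeterminate product → 0, so the limit = 5.

Final answer: 5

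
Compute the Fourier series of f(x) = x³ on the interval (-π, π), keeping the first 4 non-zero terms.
(-12 + 2·π^2)·sin(x) + (3/2 - π^2)·sin(2·x) + (-4/9 + 2·π^2/3)·sin(3·x) + (3/16 - π^2/2)·sin(4·x)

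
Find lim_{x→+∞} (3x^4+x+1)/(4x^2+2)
This is an ∞/∞ indeterminate form as x → +∞.
Divide numerator and denominator by x^4 and let the lower-order terms vanish; the numerator's degree 4 exceeds the denominator's degree 2, so the quotient diverges.
Limit = ∞.

Final answer: ∞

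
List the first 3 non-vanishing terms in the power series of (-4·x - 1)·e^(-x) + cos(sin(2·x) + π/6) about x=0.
x^2·(7/2 - √(3)) - 4·x - 1 + √(3)/2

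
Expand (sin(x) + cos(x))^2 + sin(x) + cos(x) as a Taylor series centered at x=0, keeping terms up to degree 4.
x^4/24 - 3·x^3/2 - x^2/2 + 3·x + 2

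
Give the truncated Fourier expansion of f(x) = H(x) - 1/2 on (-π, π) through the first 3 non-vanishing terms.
2·sin(x)/π + 2·sin(3·x)/(3·π) + 2·sin(5·x)/(5·π)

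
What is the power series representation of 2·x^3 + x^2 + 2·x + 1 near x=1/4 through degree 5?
51/32 + 23·(x - 1/4)/8 + 5·(x - 1/4)^2/2 + 2·(x - 1/4)^3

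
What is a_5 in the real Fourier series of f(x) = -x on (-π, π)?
a_5 = (1/π) ∫_{-π}^{π} f(x)·cos(5x) dx.
Evaluate the integral (use parity and integration by parts as needed): a_5 = 0.

Final answer: 0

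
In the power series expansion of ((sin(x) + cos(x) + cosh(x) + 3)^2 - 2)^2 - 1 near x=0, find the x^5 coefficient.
109/6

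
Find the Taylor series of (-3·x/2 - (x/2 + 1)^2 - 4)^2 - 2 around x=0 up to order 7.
x^4/16 + 5·x^3/4 + 35·x^2/4 + 25·x + 23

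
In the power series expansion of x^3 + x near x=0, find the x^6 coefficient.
Expand to order 6: x^3 + x = x^3 + x + O(x^7).
The coefficient of x^6 is 0.

Final answer: 0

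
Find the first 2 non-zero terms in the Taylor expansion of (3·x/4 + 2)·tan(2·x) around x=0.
3·x^2/2 + 4·x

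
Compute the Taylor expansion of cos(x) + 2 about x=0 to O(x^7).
-x^6/720 + x^4/24 - x^2/2 + 3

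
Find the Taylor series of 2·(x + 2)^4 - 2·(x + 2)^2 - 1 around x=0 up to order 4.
2·x^4 + 16·x^3 + 46·x^2 + 56·x + 23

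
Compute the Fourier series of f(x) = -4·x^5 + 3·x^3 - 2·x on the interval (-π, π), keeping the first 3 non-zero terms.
(-1000 - 8·π^4 + 166·π^2)·sin(x) + (-23·π^2 + 73/2 + 4·π^4)·sin(2·x) + (-8·π^4/3 - 536/81 + 214·π^2/27)·sin(3·x)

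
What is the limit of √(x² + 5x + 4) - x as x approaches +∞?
As x → +∞: multiply by the conjugate to get (5x+4)/(√(x²+5x+4)+x); the denominator ~ 2x, so the limit is 5/2.
Limit = 5/2.

Final answer: 5/2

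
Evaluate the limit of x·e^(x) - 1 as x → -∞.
The product is a 0·∞ indeterminate form at x → -∞.
Rewrite the product as x / e^(-x) (an ∞/∞ form) and apply L'Hôpital, or use the standard hierarchy e^(|x|) ≫ |x| as x → -∞.
The indeterminate product → 0, so the limit = -1.

Final answer: -1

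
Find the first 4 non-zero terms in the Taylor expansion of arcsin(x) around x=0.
5·x^7/112 + 3·x^5/40 + x^3/6 + x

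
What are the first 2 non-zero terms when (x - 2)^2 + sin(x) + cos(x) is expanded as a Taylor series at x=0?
5 - 3·x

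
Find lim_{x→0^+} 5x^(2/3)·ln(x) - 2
The product is a 0·∞ indeterminate form at x → 0⁺.
Rewrite the product as 5·ln(x) / x^(-2/3) and apply L'Hôpital, or use the standard hierarchy x^(-2/3) ≫ |ln x| as x → 0⁺.
The indeterminate product → 0, so the limit = -2.

Final answer: -2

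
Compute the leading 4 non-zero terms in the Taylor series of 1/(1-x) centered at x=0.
x^3 + x^2 + x + 1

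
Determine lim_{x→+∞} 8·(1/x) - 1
Evaluate the dominant behaviour as x → +∞; each term tends to a finite value or vanishes.
Limit = -1.

Final answer: -1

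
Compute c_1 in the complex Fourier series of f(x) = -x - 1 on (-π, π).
Compute the real Fourier coefficients first: a_1 = 0, b_1 = -2.
Then c_1 = (a_1 − i·b_1)/2 = i.

Final answer: i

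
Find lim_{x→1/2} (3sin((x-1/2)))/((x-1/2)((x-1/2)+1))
Both numerator and denominator → 0 as x → 1/2; this is a 0/0 indeterminate form.
Expand each to leading order near x = 1/2: numerator ~ 3·(x - 1/2), denominator ~ (x - 1/2).
The limit of the ratio is 3.

Final answer: 3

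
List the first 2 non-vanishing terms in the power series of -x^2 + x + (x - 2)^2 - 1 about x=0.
3 - 3·x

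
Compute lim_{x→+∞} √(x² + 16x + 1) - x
This is an ∞ − ∞ indeterminate form.
Multiply and divide by the conjugate √(x²+16x + 1) + x; the x² terms cancel, leaving (16x + 1)/(√(x²+16x + 1)+x) → 16/2 = 8.
Limit = 8.

Final answer: 8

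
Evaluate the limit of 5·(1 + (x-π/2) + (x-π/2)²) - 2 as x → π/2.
Direct substitution at x = π/2 gives 3.

Final answer: 3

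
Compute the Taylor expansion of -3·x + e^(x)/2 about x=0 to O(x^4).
x^3/12 + x^2/4 - 5·x/2 + 1/2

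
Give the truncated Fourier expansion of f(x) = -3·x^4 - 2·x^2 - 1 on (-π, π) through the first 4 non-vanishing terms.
(-136 + 24·π^2)·cos(x) + (7 - 6·π^2)·cos(2·x) + (-8/9 + 8·π^2/3)·cos(3·x) - 3·π^4/5 - 2·π^2/3 - 1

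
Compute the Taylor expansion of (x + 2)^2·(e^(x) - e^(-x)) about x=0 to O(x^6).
2·x^5/5 + 4·x^4/3 + 10·x^3/3 + 8·x^2 + 8·x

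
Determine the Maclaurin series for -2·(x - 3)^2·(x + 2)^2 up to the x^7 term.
-2·x^4 + 4·x^3 + 22·x^2 - 24·x - 72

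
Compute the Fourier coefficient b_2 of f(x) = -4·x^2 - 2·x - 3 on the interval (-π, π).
b_2 = (1/π) ∫_{-π}^{π} f(x)·sin(2x) dx.
Evaluate the integral (use parity and integration by parts as needed): b_2 = 2.

Final answer: 2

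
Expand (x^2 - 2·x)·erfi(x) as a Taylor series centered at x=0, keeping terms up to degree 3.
2·x^3/√(π) - 4·x^2/√(π)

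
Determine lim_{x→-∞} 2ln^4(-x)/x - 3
The quotient is an ∞/∞ indeterminate form as x → -∞.
Compare growth rates of the dominant terms (exponentials ≫ polynomials ≫ logarithms), or apply L'Hôpital's rule; the quotient → 0.
Adding the constant: 0 - 3 = -3. Limit = -3.

Final answer: -3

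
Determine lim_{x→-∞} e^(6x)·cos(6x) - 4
Evaluate the dominant behaviour as x → -∞; each term tends to a finite value or vanishes.
Limit = -4.

Final answer: -4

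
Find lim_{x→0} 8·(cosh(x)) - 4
Direct substitution at x = 0 gives 4.

Final answer: 4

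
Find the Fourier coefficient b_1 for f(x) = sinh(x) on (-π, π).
b_1 = (1/π) ∫_{-π}^{π} f(x)·sin(1x) dx.
Evaluate the integral (use parity and integration by parts as needed): b_1 = sinh(π)/π.

Final answer: sinh(π)/π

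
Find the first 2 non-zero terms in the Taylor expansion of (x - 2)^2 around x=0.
4 - 4·x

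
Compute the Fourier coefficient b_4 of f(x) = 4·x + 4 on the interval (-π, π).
b_4 = (1/π) ∫_{-π}^{π} f(x)·sin(4x) dx.
Evaluate the integral (use parity and integration by parts as needed): b_4 = -2.

Final answer: -2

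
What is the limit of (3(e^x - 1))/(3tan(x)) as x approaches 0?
Both numerator and denominator → 0 as x → 0; this is a 0/0 indeterminate form.
Expand each to leading order near x = 0: numerator ~ 3·x, denominator ~ 3·x.
The limit of the ratio is 1.

Final answer: 1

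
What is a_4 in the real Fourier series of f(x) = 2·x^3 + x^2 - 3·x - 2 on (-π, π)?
a_4 = (1/π) ∫_{-π}^{π} f(x)·cos(4x) dx.
Evaluate the integral (use parity and integration by parts as needed): a_4 = 1/4.

Final answer: 1/4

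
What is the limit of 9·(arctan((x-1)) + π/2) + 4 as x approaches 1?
Direct substitution at x = 1 gives 4 + 9·π/2.

Final answer: 4 + 9·π/2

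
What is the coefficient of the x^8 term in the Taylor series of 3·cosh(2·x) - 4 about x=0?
Expand to order 8: 3·cosh(2·x) - 4 = 2·x^8/105 + 4·x^6/15 + 2·x^4 + 6·x^2 - 1 + O(x^9).
The coefficient of x^8 is 2/105.

Final answer: 2/105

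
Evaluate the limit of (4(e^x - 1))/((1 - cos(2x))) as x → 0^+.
Both numerator and denominator → 0 as x → 0^+; this is a 0/0 indeterminate form.
Expand each to leading order near x = 0: numerator ~ 4·x, denominator ~ 2·x^2.
The limit of the ratio is ∞.

Final answer: ∞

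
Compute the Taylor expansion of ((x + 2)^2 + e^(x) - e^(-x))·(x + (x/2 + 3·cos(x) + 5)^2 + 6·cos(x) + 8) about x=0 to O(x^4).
-263·x^3/2 + 25·x^2 + 504·x + 312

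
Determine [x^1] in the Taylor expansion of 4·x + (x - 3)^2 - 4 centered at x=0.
Expand to order 1: 4·x + (x - 3)^2 - 4 = 5 - 2·x + O(x^2).
The coefficient of x^1 is -2.

Final answer: -2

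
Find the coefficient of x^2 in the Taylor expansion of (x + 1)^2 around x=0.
Expand to order 2: (x + 1)^2 = x^2 + 2·x + 1 + O(x^3).
The coefficient of x^2 is 1.

Final answer: 1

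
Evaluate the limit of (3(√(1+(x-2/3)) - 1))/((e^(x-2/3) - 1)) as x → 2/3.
Both numerator and denominator → 0 as x → 2/3; this is a 0/0 indeterminate form.
Expand each to leading order near x = 2/3: numerator ~ 3·(x - 2/3)/2, denominator ~ (x - 2/3).
The limit of the ratio is 3/2.

Final answer: 3/2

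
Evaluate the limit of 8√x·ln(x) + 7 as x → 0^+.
The product is a 0·∞ indeterminate form at x → 0⁺.
Rewrite the product as 8·ln(x) / x^(-1/2) and apply L'Hôpital, or use the standard hierarchy x^(-1/2) ≫ |ln x| as x → 0⁺.
The indeterminate product → 0, so the limit = 7.

Final answer: 7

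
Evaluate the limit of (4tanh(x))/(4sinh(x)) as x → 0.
Both numerator and denominator → 0 as x → 0; this is a 0/0 indeterminate form.
Expand each to leading order near x = 0: numerator ~ 4·x, denominator ~ 4·x.
The limit of the ratio is 1.

Final answer: 1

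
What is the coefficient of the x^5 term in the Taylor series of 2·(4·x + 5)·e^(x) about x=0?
Expand to order 5: 2·(4·x + 5)·e^(x) = 5·x^5/12 + 7·x^4/4 + 17·x^3/3 + 13·x^2 + 18·x + 10 + O(x^6).
The coefficient of x^5 is 5/12.

Final answer: 5/12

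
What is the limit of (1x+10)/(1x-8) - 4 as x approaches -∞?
Evaluate the dominant behaviour as x → -∞; each term tends to a finite value or vanishes.
Limit = -3.

Final answer: -3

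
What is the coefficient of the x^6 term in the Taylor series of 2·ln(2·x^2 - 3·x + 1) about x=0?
Expand to order 6: 2·ln(2·x^2 - 3·x + 1) = -65·x^6/3 - 66·x^5/5 - 17·x^4/2 - 6·x^3 - 5·x^2 - 6·x + O(x^7).
The coefficient of x^6 is -65/3.

Final answer: -65/3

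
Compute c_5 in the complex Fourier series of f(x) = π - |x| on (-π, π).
Compute the real Fourier coefficients first: a_5 = 4/(25·π), b_5 = 0.
Then c_5 = (a_5 − i·b_5)/2 = 2/(25·π).

Final answer: 2/(25·π)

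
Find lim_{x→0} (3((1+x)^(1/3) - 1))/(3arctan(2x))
Both numerator and denominator → 0 as x → 0; this is a 0/0 indeterminate form.
Expand each to leading order near x = 0: numerator ~ x, denominator ~ 6·x.
The limit of the ratio is 1/6.

Final answer: 1/6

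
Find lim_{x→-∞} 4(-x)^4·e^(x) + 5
The product is a 0·∞ indeterminate form at x → -∞.
Rewrite the product as 4(-x)^4 / e^(-x) (an ∞/∞ form) and apply L'Hôpital, or use the standard hierarchy e^(|x|) ≫ |(-x)^4| as x → -∞.
The indeterminate product → 0, so the limit = 5.

Final answer: 5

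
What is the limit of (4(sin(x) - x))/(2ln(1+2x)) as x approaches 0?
Both numerator and denominator → 0 as x → 0; this is a 0/0 indeterminate form.
Expand each to leading order near x = 0: numerator ~ -2·x^3/3, denominator ~ 4·x.
The limit of the ratio is 0.

Final answer: 0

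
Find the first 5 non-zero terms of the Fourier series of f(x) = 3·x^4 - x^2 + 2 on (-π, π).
(148 - 24·π^2)·cos(x) + (-10 + 6·π^2)·cos(2·x) + (20/9 - 8·π^2/3)·cos(3·x) + (-13/16 + 3·π^2/2)·cos(4·x) - π^2/3 + 2 + 3·π^4/5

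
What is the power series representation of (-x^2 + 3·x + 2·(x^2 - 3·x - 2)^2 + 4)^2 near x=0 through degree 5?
-108·x^5 - 519·x^4 + 198·x^3 + 945·x^2 + 648·x + 144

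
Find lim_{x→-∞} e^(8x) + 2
Evaluate the dominant behaviour as x → -∞; each term tends to a finite value or vanishes.
Limit = 2.

Final answer: 2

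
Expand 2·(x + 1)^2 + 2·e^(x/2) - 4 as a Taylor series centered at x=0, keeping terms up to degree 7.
x^7/322560 + x^6/23040 + x^5/1920 + x^4/192 + x^3/24 + 9·x^2/4 + 5·x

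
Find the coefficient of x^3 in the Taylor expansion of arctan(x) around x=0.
Expand to order 3: arctan(x) = -x^3/3 + x + O(x^4).
The coefficient of x^3 is -1/3.

Final answer: -1/3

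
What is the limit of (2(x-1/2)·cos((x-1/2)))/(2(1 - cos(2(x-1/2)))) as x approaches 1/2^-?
Both numerator and denominator → 0 as x → 1/2^-; this is a 0/0 indeterminate form.
Expand each to leading order near x = 1/2: numerator ~ 2·(x - 1/2), denominator ~ 4·(x - 1/2)^2.
The limit of the ratio is -∞.

Final answer: -∞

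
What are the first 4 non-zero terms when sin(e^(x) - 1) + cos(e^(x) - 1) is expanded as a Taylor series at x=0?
-11·x^4/24 - x^3/2 + x + 1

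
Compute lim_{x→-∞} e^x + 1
Evaluate the dominant behaviour as x → -∞; each term tends to a finite value or vanishes.
Limit = 1.

Final answer: 1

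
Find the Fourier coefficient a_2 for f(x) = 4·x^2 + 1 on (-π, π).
a_2 = (1/π) ∫_{-π}^{π} f(x)·cos(2x) dx.
Evaluate the integral (use parity and integration by parts as needed): a_2 = 4.

Final answer: 4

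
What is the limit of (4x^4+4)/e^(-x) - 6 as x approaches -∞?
The quotient is an ∞/∞ indeterminate form as x → -∞.
Compare growth rates of the dominant terms (exponentials ≫ polynomials ≫ logarithms), or apply L'Hôpital's rule; the quotient → 0.
Adding the constant: 0 - 6 = -6. Limit = -6.

Final answer: -6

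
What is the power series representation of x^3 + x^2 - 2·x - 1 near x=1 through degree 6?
-1 + 3·(x - 1) + 4·(x - 1)^2 + (x - 1)^3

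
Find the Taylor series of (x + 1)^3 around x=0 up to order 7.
x^3 + 3·x^2 + 3·x + 1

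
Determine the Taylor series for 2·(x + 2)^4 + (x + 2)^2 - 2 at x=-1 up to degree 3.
1 + 10·(x + 1) + 13·(x + 1)^2 + 8·(x + 1)^3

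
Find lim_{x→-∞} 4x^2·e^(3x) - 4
The product is a 0·∞ indeterminate form at x → -∞.
Rewrite the product as 4x^2 / e^(-3x) (an ∞/∞ form) and apply L'Hôpital, or use the standard hierarchy e^(3|x|) ≫ |x^2| as x → -∞.
The indeterminate product → 0, so the limit = -4.

Final answer: -4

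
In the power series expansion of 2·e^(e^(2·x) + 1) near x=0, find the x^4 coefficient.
Expand to order 4: 2·e^(e^(2·x) + 1) = 20·x^4·e^(2) + 40·x^3·e^(2)/3 + 8·x^2·e^(2) + 4·x·e^(2) + 2·e^(2) + O(x^5).
The coefficient of x^4 is 20·e^(2).

Final answer: 20·e^(2)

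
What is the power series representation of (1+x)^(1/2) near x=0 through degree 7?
33·x^7/2048 - 21·x^6/1024 + 7·x^5/256 - 5·x^4/128 + x^3/16 - x^2/8 + x/2 + 1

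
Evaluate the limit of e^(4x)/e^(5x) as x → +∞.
This is an ∞/∞ indeterminate form as x → +∞.
Rewrite e^(4x)/e^(5x) = e^((4−5)x) = e^(-x); the exponent coefficient is -1 < 0 so e^(-x) → 0.
Limit = 0.

Final answer: 0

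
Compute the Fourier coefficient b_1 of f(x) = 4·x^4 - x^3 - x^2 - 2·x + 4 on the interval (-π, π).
b_1 = (1/π) ∫_{-π}^{π} f(x)·sin(1x) dx.
Evaluate the integral (use parity and integration by parts as needed): b_1 = 8 - 2·π^2.

Final answer: 8 - 2·π^2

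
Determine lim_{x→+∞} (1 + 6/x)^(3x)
As x → +∞: write (1 + 6/x)^(3x) = ((1 + 6/x)^x)^3 → (e^6)^3 = e^18.
Limit = e^(18).

Final answer: e^(18)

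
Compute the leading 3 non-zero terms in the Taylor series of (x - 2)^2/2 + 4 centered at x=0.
x^2/2 - 2·x + 6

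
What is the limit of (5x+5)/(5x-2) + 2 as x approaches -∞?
Evaluate the dominant behaviour as x → -∞; each term tends to a finite value or vanishes.
Limit = 3.

Final answer: 3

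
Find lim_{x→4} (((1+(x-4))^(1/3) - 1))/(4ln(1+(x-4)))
Both numerator and denominator → 0 as x → 4; this is a 0/0 indeterminate form.
Expand each to leading order near x = 4: numerator ~ (x - 4)/3, denominator ~ 4·(x - 4).
The limit of the ratio is 1/12.

Final answer: 1/12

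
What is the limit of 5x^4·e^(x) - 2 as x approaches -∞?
The product is a 0·∞ indeterminate form at x → -∞.
Rewrite the product as 5x^4 / e^(-x) (an ∞/∞ form) and apply L'Hôpital, or use the standard hierarchy e^(|x|) ≫ |x^4| as x → -∞.
The indeterminate product → 0, so the limit = -2.

Final answer: -2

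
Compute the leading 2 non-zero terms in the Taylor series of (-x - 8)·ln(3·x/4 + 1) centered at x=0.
3·x^2/2 - 6·x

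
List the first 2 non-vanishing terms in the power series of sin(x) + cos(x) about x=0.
x + 1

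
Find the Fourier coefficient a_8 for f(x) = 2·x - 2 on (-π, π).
a_8 = (1/π) ∫_{-π}^{π} f(x)·cos(8x) dx.
Evaluate the integral (use parity and integration by parts as needed): a_8 = 0.

Final answer: 0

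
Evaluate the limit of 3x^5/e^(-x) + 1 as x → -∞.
The quotient is an ∞/∞ indeterminate form as x → -∞.
Compare growth rates of the dominant terms (exponentials ≫ polynomials ≫ logarithms), or apply L'Hôpital's rule; the quotient → 0.
Adding the constant: 0 + 1 = 1. Limit = 1.

Final answer: 1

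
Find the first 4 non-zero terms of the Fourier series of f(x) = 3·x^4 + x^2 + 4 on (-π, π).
(140 - 24·π^2)·cos(x) + (-8 + 6·π^2)·cos(2·x) + (4/3 - 8·π^2/3)·cos(3·x) + π^2/3 + 4 + 3·π^4/5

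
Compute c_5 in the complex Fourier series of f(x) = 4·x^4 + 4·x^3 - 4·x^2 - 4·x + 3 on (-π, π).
Compute the real Fourier coefficients first: a_5 = 592/625 - 32·π^2/25, b_5 = -248/125 + 8·π^2/5.
Then c_5 = (a_5 − i·b_5)/2 = -16·π^2/25 + 296/625 - 4·i·π^2/5 + 124·i/125.

Final answer: -16·π^2/25 + 296/625 - 4·i·π^2/5 + 124·i/125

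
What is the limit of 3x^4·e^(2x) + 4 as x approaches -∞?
The product is a 0·∞ indeterminate form at x → -∞.
Rewrite the product as 3x^4 / e^(-2x) (an ∞/∞ form) and apply L'Hôpital, or use the standard hierarchy e^(2|x|) ≫ |x^4| as x → -∞.
The indeterminate product → 0, so the limit = 4.

Final answer: 4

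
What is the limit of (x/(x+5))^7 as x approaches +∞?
As x → +∞: x/(x+5) = 1/(1 + 5/x) → 1, and the 7th power of a limit-1 base also → 1.
Limit = 1.

Final answer: 1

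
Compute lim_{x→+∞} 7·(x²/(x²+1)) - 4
Evaluate the dominant behaviour as x → +∞; each term tends to a finite value or vanishes.
Limit = 3.

Final answer: 3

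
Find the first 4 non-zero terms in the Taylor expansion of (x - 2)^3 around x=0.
x^3 - 6·x^2 + 12·x - 8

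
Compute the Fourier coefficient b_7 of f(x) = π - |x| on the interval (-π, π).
b_7 = (1/π) ∫_{-π}^{π} f(x)·sin(7x) dx.
Evaluate the integral (use parity and integration by parts as needed): b_7 = 0.

Final answer: 0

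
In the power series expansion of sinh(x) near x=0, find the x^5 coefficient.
Expand to order 5: sinh(x) = x^5/120 + x^3/6 + x + O(x^6).
The coefficient of x^5 is 1/120.

Final answer: 1/120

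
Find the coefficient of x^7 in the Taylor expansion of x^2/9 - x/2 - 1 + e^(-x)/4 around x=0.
Expand to order 7: x^2/9 - x/2 - 1 + e^(-x)/4 = -x^7/20160 + x^6/2880 - x^5/480 + x^4/96 - x^3/24 + 17·x^2/72 - 3·x/4 - 3/4 + O(x^8).
The coefficient of x^7 is -1/20160.

Final answer: -1/20160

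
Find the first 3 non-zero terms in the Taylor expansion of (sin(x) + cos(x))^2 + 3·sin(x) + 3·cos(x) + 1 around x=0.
-3·x^2/2 + 5·x + 5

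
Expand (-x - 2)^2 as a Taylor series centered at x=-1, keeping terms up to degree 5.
1 + 2·(x + 1) + (x + 1)^2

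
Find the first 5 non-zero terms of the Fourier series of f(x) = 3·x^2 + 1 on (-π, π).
-12·cos(x) + 3·cos(2·x) - 4·cos(3·x)/3 + 3·cos(4·x)/4 + 1 + π^2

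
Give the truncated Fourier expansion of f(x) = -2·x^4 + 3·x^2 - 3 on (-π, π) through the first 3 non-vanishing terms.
(-108 + 16·π^2)·cos(x) + (9 - 4·π^2)·cos(2·x) - 2·π^4/5 - 3 + π^2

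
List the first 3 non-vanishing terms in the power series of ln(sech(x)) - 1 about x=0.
x^4/12 - x^2/2 - 1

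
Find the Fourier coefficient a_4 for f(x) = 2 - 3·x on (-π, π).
a_4 = (1/π) ∫_{-π}^{π} f(x)·cos(4x) dx.
Evaluate the integral (use parity and integration by parts as needed): a_4 = 0.

Final answer: 0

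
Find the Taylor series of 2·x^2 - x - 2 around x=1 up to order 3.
-1 + 3·(x - 1) + 2·(x - 1)^2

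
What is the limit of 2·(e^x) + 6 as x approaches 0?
Direct substitution at x = 0 gives 8.

Final answer: 8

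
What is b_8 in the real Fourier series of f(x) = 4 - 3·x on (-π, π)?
b_8 = (1/π) ∫_{-π}^{π} f(x)·sin(8x) dx.
Evaluate the integral (use parity and integration by parts as needed): b_8 = 3/4.

Final answer: 3/4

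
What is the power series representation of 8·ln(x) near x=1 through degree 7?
8·(x - 1) - 4·(x - 1)^2 + 8·(x - 1)^3/3 - 2·(x - 1)^4 + 8·(x - 1)^5/5 - 4·(x - 1)^6/3 + 8·(x - 1)^7/7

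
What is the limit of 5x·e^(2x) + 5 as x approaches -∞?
The product is a 0·∞ indeterminate form at x → -∞.
Rewrite the product as 5x / e^(-2x) (an ∞/∞ form) and apply L'Hôpital, or use the standard hierarchy e^(2|x|) ≫ |x| as x → -∞.
The indeterminate product → 0, so the limit = 5.

Final answer: 5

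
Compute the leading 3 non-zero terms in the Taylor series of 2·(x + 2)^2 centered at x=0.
2·x^2 + 8·x + 8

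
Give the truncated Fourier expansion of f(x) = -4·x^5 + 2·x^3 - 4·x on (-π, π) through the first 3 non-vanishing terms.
(-992 - 8·π^4 + 164·π^2)·sin(x) + (-22·π^2 + 37 + 4·π^4)·sin(2·x) + (-8·π^4/3 - 608/81 + 196·π^2/27)·sin(3·x)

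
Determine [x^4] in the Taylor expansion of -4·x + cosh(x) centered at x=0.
Expand to order 4: -4·x + cosh(x) = x^4/24 + x^2/2 - 4·x + 1 + O(x^5).
The coefficient of x^4 is 1/24.

Final answer: 1/24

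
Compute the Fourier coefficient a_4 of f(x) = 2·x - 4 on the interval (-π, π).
a_4 = (1/π) ∫_{-π}^{π} f(x)·cos(4x) dx.
Evaluate the integral (use parity and integration by parts as needed): a_4 = 0.

Final answer: 0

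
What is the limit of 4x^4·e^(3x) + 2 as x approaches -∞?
The product is a 0·∞ indeterminate form at x → -∞.
Rewrite the product as 4x^4 / e^(-3x) (an ∞/∞ form) and apply L'Hôpital, or use the standard hierarchy e^(3|x|) ≫ |x^4| as x → -∞.
The indeterminate product → 0, so the limit = 2.

Final answer: 2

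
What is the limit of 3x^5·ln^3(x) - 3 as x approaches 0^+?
The product is a 0·∞ indeterminate form at x → 0⁺.
Rewrite the product as 3·ln^3(x) / x^(-5) and apply L'Hôpital, or use the standard hierarchy x^(-5) ≫ |ln x|^3 as x → 0⁺.
The indeterminate product → 0, so the limit = -3.

Final answer: -3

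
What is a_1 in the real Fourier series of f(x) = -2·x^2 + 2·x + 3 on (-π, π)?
a_1 = (1/π) ∫_{-π}^{π} f(x)·cos(1x) dx.
Evaluate the integral (use parity and integration by parts as needed): a_1 = 8.

Final answer: 8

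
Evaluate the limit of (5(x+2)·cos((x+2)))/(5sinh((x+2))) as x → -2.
Both numerator and denominator → 0 as x → -2; this is a 0/0 indeterminate form.
Expand each to leading order near x = -2: numerator ~ 5·(x + 2), denominator ~ 5·(x + 2).
The limit of the ratio is 1.

Final answer: 1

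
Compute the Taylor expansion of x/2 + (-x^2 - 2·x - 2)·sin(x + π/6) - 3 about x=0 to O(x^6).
x^5·(-1/24 + 3·√(3)/40) + x^4·(5/24 + √(3)/6) + x^3·(1/2 - √(3)/3) - √(3)·x^2 + x·(-√(3) - 1/2) - 4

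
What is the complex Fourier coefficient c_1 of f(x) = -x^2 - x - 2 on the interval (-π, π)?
Compute the real Fourier coefficients first: a_1 = 4, b_1 = -2.
Then c_1 = (a_1 − i·b_1)/2 = 2 + i.

Final answer: 2 + i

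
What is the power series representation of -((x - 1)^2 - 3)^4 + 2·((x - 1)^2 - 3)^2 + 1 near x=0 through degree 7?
8·x^7 - 16·x^6 - 16·x^5 + 58·x^4 + 24·x^3 - 64·x^2 - 48·x - 7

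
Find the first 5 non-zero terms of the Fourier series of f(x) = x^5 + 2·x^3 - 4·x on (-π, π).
(-36·π^2 + 2·π^4 + 208)·sin(x) + (-π^4 - 1/2 + 3·π^2)·sin(2·x) + (-208/81 - 4·π^2/27 + 2·π^4/3)·sin(3·x) + (-π^4/2 - 3·π^2/8 + 137/64)·sin(4·x) + (-1072/625 + 12·π^2/25 + 2·π^4/5)·sin(5·x)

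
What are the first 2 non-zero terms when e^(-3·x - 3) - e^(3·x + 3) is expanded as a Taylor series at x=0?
x·(-3·e^(3) - 3·e^(-3)) - e^(3) + e^(-3)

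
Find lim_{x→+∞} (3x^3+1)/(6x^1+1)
This is an ∞/∞ indeterminate form as x → +∞.
Divide numerator and denominator by x^3 and let the lower-order terms vanish; the numerator's degree 3 exceeds the denominator's degree 1, so the quotient diverges.
Limit = ∞.

Final answer: ∞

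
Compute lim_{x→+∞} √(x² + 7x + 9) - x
This is an ∞ − ∞ indeterminate form.
Multiply and divide by the conjugate √(x²+7x + 9) + x; the x² terms cancel, leaving (7x + 9)/(√(x²+7x + 9)+x) → 7/2.
Limit = 7/2.

Final answer: 7/2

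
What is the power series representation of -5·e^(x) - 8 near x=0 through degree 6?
-x^6/144 - x^5/24 - 5·x^4/24 - 5·x^3/6 - 5·x^2/2 - 5·x - 13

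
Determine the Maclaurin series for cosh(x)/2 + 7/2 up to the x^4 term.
x^4/48 + x^2/4 + 4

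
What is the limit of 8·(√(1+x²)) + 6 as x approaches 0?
Direct substitution at x = 0 gives 14.

Final answer: 14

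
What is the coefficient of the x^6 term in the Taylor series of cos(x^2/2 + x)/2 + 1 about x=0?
Expand to order 6: cos(x^2/2 + x)/2 + 1 = 11·x^6/360 + x^5/24 - x^4/24 - x^3/4 - x^2/4 + 3/2 + O(x^7).
The coefficient of x^6 is 11/360.

Final answer: 11/360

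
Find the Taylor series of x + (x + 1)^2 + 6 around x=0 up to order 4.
x^2 + 3·x + 7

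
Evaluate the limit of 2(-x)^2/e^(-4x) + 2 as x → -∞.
The quotient is an ∞/∞ indeterminate form as x → -∞.
Compare growth rates of the dominant terms (exponentials ≫ polynomials ≫ logarithms), or apply L'Hôpital's rule; the quotient → 0.
Adding the constant: 0 + 2 = 2. Limit = 2.

Final answer: 2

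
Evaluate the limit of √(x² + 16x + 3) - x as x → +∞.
This is an ∞ − ∞ indeterminate form.
Multiply and divide by the conjugate √(x²+16x + 3) + x; the x² terms cancel, leaving (16x + 3)/(√(x²+16x + 3)+x) → 16/2 = 8.
Limit = 8.

Final answer: 8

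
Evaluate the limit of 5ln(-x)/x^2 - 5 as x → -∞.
The quotient is an ∞/∞ indeterminate form as x → -∞.
Compare growth rates of the dominant terms (exponentials ≫ polynomials ≫ logarithms), or apply L'Hôpital's rule; the quotient → 0.
Adding the constant: 0 - 5 = -5. Limit = -5.

Final answer: -5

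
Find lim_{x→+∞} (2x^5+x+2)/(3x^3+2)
This is an ∞/∞ indeterminate form as x → +∞.
Divide numerator and denominator by x^5 and let the lower-order terms vanish; the numerator's degree 5 exceeds the denominator's degree 3, so the quotient diverges.
Limit = ∞.

Final answer: ∞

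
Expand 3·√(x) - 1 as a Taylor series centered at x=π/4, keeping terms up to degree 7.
-1 + 3·√(π)/2 + 3·(x - π/4)/√(π) - 3·(x - π/4)^2/π^(3/2) + 6·(x - π/4)^3/π^(5/2) - 15·(x - π/4)^4/π^(7/2) + 42·(x - π/4)^5/π^(9/2) - 126·(x - π/4)^6/π^(11/2) + 396·(x - π/4)^7/π^(13/2)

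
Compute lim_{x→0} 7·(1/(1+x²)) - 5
Direct substitution at x = 0 gives 2.

Final answer: 2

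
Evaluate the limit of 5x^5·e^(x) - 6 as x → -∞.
The product is a 0·∞ indeterminate form at x → -∞.
Rewrite the product as 5x^5 / e^(-x) (an ∞/∞ form) and apply L'Hôpital, or use the standard hierarchy e^(|x|) ≫ |x^5| as x → -∞.
The indeterminate product → 0, so the limit = -6.

Final answer: -6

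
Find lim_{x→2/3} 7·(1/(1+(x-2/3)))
Direct substitution at x = 2/3 gives 7.

Final answer: 7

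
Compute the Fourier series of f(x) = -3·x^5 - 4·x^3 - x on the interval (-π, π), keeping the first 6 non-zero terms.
(-674 - 6·π^4 + 112·π^2)·sin(x) + (-11·π^2 + 35/2 + 3·π^4)·sin(2·x) + (-2·π^4 - 50/27 + 16·π^2/9)·sin(3·x) + (29/64 + π^2/8 + 3·π^4/2)·sin(4·x) + (-6·π^4/5 - 16·π^2/25 - 154/625)·sin(5·x) + (11/54 + 7·π^2/9 + π^4)·sin(6·x)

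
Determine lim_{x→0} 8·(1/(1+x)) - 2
Direct substitution at x = 0 gives 6.

Final answer: 6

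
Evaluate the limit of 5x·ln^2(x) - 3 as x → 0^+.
The product is a 0·∞ indeterminate form at x → 0⁺.
Rewrite the product as 5·ln^2(x) / x^(-1) and apply L'Hôpital, or use the standard hierarchy x^(-1) ≫ |ln x|^2 as x → 0⁺.
The indeterminate product → 0, so the limit = -3.

Final answer: -3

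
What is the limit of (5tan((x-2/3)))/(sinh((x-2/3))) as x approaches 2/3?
Both numerator and denominator → 0 as x → 2/3; this is a 0/0 indeterminate form.
Expand each to leading order near x = 2/3: numerator ~ 5·(x - 2/3), denominator ~ (x - 2/3).
The limit of the ratio is 5.

Final answer: 5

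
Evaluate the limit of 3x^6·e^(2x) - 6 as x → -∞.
The product is a 0·∞ indeterminate form at x → -∞.
Rewrite the product as 3x^6 / e^(-2x) (an ∞/∞ form) and apply L'Hôpital, or use the standard hierarchy e^(2|x|) ≫ |x^6| as x → -∞.
The indeterminate product → 0, so the limit = -6.

Final answer: -6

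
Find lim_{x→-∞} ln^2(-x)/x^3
This is an ∞/∞ indeterminate form as x → -∞.
Compare growth rates of the dominant terms (exponentials ≫ polynomials ≫ logarithms), or apply L'Hôpital's rule; the quotient → 0.
Limit = 0.

Final answer: 0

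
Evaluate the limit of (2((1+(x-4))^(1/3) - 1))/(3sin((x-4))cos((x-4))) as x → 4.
Both numerator and denominator → 0 as x → 4; this is a 0/0 indeterminate form.
Expand each to leading order near x = 4: numerator ~ 2·(x - 4)/3, denominator ~ 3·(x - 4).
The limit of the ratio is 2/9.

Final answer: 2/9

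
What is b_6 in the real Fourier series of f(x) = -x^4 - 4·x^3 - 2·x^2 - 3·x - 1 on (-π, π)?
b_6 = (1/π) ∫_{-π}^{π} f(x)·sin(6x) dx.
Evaluate the integral (use parity and integration by parts as needed): b_6 = 7/9 + 4·π^2/3.

Final answer: 7/9 + 4·π^2/3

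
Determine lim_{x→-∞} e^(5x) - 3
Evaluate the dominant behaviour as x → -∞; each term tends to a finite value or vanishes.
Limit = -3.

Final answer: -3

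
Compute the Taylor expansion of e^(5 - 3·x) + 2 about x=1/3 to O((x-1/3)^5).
2 + e^(4) - 3·e^(4)·(x - 1/3) + 9·e^(4)·(x - 1/3)^2/2 - 9·e^(4)·(x - 1/3)^3/2 + 27·e^(4)·(x - 1/3)^4/8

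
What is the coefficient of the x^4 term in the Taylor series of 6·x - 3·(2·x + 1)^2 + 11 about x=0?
Expand to order 4: 6·x - 3·(2·x + 1)^2 + 11 = -12·x^2 - 6·x + 8 + O(x^5).
The coefficient of x^4 is 0.

Final answer: 0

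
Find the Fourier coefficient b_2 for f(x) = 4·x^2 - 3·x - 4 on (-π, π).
b_2 = (1/π) ∫_{-π}^{π} f(x)·sin(2x) dx.
Evaluate the integral (use parity and integration by parts as needed): b_2 = 3.

Final answer: 3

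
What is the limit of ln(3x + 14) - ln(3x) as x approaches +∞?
This is an ∞ − ∞ indeterminate form.
Combine the logarithms: ln(3x+14) − ln(3x) = ln((3x+14)/(3x)) = ln(1 + 14/(3x)) → ln(1) = 0.
Limit = 0.

Final answer: 0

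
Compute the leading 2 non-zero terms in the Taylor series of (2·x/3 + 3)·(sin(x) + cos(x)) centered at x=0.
11·x/3 + 3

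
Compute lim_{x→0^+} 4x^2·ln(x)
This is a 0·∞ indeterminate form at x → 0⁺.
Rewrite the product as 4·ln(x) / x^(-2) and apply L'Hôpital, or use the standard hierarchy x^(-2) ≫ |ln x| as x → 0⁺.
The indeterminate product → 0, so the limit = 0.

Final answer: 0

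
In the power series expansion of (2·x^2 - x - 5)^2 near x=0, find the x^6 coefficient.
Expand to order 6: (2·x^2 - x - 5)^2 = 4·x^4 - 4·x^3 - 19·x^2 + 10·x + 25 + O(x^7).
The coefficient of x^6 is 0.

Final answer: 0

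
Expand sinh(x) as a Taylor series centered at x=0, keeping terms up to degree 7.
x^7/5040 + x^5/120 + x^3/6 + x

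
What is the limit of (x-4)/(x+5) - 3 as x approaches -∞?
Evaluate the dominant behaviour as x → -∞; each term tends to a finite value or vanishes.
Limit = -2.

Final answer: -2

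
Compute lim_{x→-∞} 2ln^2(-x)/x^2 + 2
The quotient is an ∞/∞ indeterminate form as x → -∞.
Compare growth rates of the dominant terms (exponentials ≫ polynomials ≫ logarithms), or apply L'Hôpital's rule; the quotient → 0.
Adding the constant: 0 + 2 = 2. Limit = 2.

Final answer: 2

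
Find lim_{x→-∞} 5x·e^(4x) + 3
The product is a 0·∞ indeterminate form at x → -∞.
Rewrite the product as 5x / e^(-4x) (an ∞/∞ form) and apply L'Hôpital, or use the standard hierarchy e^(4|x|) ≫ |x| as x → -∞.
The indeterminate product → 0, so the limit = 3.

Final answer: 3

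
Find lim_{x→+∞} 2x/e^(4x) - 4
The quotient is an ∞/∞ indeterminate form as x → +∞.
The exponential denominator e^(4x) dominates the polynomial numerator (e^x ≫ x as x → ∞), so the quotient → 0.
Adding the constant: 0 - 4 = -4. Limit = -4.

Final answer: -4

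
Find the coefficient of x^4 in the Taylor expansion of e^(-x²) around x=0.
Expand to order 4: e^(-x²) = x^4/2 - x^2 + 1 + O(x^5).
The coefficient of x^4 is 1/2.

Final answer: 1/2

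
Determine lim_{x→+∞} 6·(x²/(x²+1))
Evaluate the dominant behaviour as x → +∞; each term tends to a finite value or vanishes.
Limit = 6.

Final answer: 6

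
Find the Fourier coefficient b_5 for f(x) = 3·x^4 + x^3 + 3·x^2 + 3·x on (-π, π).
b_5 = (1/π) ∫_{-π}^{π} f(x)·sin(5x) dx.
Evaluate the integral (use parity and integration by parts as needed): b_5 = 138/125 + 2·π^2/5.

Final answer: 138/125 + 2·π^2/5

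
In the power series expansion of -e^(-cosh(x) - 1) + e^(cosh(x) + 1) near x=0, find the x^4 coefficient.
Expand to order 4: -e^(-cosh(x) - 1) + e^(cosh(x) + 1) = x^4·(-e^(-2)/12 + e^(2)/6) + x^2·(e^(-2)/2 + e^(2)/2) - e^(-2) + e^(2) + O(x^5).
The coefficient of x^4 is -e^(-2)/12 + e^(2)/6.

Final answer: -e^(-2)/12 + e^(2)/6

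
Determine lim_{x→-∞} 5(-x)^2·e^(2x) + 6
The product is a 0·∞ indeterminate form at x → -∞.
Rewrite the product as 5(-x)^2 / e^(-2x) (an ∞/∞ form) and apply L'Hôpital, or use the standard hierarchy e^(2|x|) ≫ |(-x)^2| as x → -∞.
The indeterminate product → 0, so the limit = 6.

Final answer: 6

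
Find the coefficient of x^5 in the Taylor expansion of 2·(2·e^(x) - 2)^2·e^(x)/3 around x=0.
Expand to order 5: 2·(2·e^(x) - 2)^2·e^(x)/3 = 4·x^5 + 50·x^4/9 + 16·x^3/3 + 8·x^2/3 + O(x^6).
The coefficient of x^5 is 4.

Final answer: 4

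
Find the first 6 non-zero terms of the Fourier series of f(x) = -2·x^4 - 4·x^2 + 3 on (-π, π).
(-80 + 16·π^2)·cos(x) + (2 - 4·π^2)·cos(2·x) + (16/27 + 16·π^2/9)·cos(3·x) + (-π^2 - 5/8)·cos(4·x) + (304/625 + 16·π^2/25)·cos(5·x) - 2·π^4/5 - 4·π^2/3 + 3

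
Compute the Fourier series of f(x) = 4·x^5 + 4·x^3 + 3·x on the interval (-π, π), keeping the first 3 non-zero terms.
(-152·π^2 + 8·π^4 + 918)·sin(x) + (-4·π^4 - 27 + 16·π^2)·sin(2·x) + (-88·π^2/27 + 338/81 + 8·π^4/3)·sin(3·x)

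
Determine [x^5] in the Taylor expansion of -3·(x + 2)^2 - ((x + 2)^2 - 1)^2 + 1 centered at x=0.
Expand to order 5: -3·(x + 2)^2 - ((x + 2)^2 - 1)^2 + 1 = -x^4 - 8·x^3 - 25·x^2 - 36·x - 20 + O(x^6).
The coefficient of x^5 is 0.

Final answer: 0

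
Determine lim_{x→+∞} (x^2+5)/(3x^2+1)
This is an ∞/∞ indeterminate form as x → +∞.
Divide numerator and denominator by x^2 and let the lower-order terms vanish; the leading terms give 1/3.
Limit = 1/3.

Final answer: 1/3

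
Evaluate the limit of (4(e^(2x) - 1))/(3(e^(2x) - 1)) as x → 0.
Both numerator and denominator → 0 as x → 0; this is a 0/0 indeterminate form.
Expand each to leading order near x = 0: numerator ~ 8·x, denominator ~ 6·x.
The limit of the ratio is 4/3.

Final answer: 4/3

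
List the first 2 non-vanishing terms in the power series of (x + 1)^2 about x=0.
2·x + 1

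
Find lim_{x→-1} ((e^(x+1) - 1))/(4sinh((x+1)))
Both numerator and denominator → 0 as x → -1; this is a 0/0 indeterminate form.
Expand each to leading order near x = -1: numerator ~ (x + 1), denominator ~ 4·(x + 1).
The limit of the ratio is 1/4.

Final answer: 1/4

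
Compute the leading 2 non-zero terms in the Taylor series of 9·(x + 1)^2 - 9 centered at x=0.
9·x^2 + 18·x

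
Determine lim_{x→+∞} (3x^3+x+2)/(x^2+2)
This is an ∞/∞ indeterminate form as x → +∞.
Divide numerator and denominator by x^3 and let the lower-order terms vanish; the numerator's degree 3 exceeds the denominator's degree 2, so the quotient diverges.
Limit = ∞.

Final answer: ∞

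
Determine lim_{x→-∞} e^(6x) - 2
Evaluate the dominant behaviour as x → -∞; each term tends to a finite value or vanishes.
Limit = -2.

Final answer: -2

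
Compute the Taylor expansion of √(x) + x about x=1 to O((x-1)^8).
2 + 3·(x - 1)/2 - (x - 1)^2/8 + (x - 1)^3/16 - 5·(x - 1)^4/128 + 7·(x - 1)^5/256 - 21·(x - 1)^6/1024 + 33·(x - 1)^7/2048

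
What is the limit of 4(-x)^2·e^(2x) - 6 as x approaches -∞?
The product is a 0·∞ indeterminate form at x → -∞.
Rewrite the product as 4(-x)^2 / e^(-2x) (an ∞/∞ form) and apply L'Hôpital, or use the standard hierarchy e^(2|x|) ≫ |(-x)^2| as x → -∞.
The indeterminate product → 0, so the limit = -6.

Final answer: -6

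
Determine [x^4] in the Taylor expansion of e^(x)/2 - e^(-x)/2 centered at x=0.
Expand to order 4: e^(x)/2 - e^(-x)/2 = x^3/6 + x + O(x^5).
The coefficient of x^4 is 0.

Final answer: 0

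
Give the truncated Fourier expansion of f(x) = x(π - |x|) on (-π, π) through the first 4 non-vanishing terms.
8·sin(x)/π + 8·sin(3·x)/(27·π) + 8·sin(5·x)/(125·π) + 8·sin(7·x)/(343·π)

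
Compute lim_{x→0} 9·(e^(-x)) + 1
Direct substitution at x = 0 gives 10.

Final answer: 10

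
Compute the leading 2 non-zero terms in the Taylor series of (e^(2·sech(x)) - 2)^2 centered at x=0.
-2·x^2·(-2 + e^(2))·e^(2) + (-2 + e^(2))^2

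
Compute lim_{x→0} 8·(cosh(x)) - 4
Direct substitution at x = 0 gives 4.

Final answer: 4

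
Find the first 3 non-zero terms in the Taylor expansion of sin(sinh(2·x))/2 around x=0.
-32·x^7/45 - 16·x^5/15 + x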